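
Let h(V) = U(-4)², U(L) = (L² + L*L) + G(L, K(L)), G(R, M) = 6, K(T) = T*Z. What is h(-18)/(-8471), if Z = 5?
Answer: -1444/8471 ≈ -0.17046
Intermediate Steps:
K(T) = 5*T (K(T) = T*5 = 5*T)
U(L) = 6 + 2*L² (U(L) = (L² + L*L) + 6 = (L² + L²) + 6 = 2*L² + 6 = 6 + 2*L²)
h(V) = 1444 (h(V) = (6 + 2*(-4)²)² = (6 + 2*16)² = (6 + 32)² = 38² = 1444)
h(-18)/(-8471) = 1444/(-8471) = 1444*(-1/8471) = -1444/8471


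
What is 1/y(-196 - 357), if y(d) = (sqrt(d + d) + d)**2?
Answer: (553 - I*sqrt(1106))**(-2) ≈ 3.2347e-6 + 3.9048e-7*I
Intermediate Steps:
y(d) = (d + sqrt(2)*sqrt(d))**2 (y(d) = (sqrt(2*d) + d)**2 = (sqrt(2)*sqrt(d) + d)**2 = (d + sqrt(2)*sqrt(d))**2)
1/y(-196 - 357) = 1/(((-196 - 357) + sqrt(2)*sqrt(-196 - 357))**2) = 1/((-553 + sqrt(2)*sqrt(-553))**2) = 1/((-553 + sqrt(2)*(I*sqrt(553)))**2) = 1/((-553 + I*sqrt(1106))**2) = (-553 + I*sqrt(1106))**(-2)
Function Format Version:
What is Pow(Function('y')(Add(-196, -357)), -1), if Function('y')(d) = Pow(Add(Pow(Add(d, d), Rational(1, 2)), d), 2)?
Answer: Pow(Add(553, Mul(-1, I, Pow(1106, Rational(1, 2)))), -2) ≈ Add(3.2347e-6, Mul(3.9048e-7, I))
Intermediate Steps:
Function('y')(d) = Pow(Add(d, Mul(Pow(2, Rational(1, 2)), Pow(d, Rational(1, 2)))), 2) (Function('y')(d) = Pow(Add(Pow(Mul(2, d), Rational(1, 2)), d), 2) = Pow(Add(Mul(Pow(2, Rational(1, 2)), Pow(d, Rational(1, 2))), d), 2) = Pow(Add(d, Mul(Pow(2, Rational(1, 2)), Pow(d, Rational(1, 2)))), 2))
Pow(Function('y')(Add(-196, -357)), -1) = Pow(Pow(Add(Add(-196, -357), Mul(Pow(2, Rational(1, 2)), Pow(Add(-196, -357), Rational(1, 2)))), 2), -1) = Pow(Pow(Add(-553, Mul(Pow(2, Rational(1, 2)), Pow(-553, Rational(1, 2)))), 2), -1) = Pow(Pow(Add(-553, Mul(Pow(2, Rational(1, 2)), Mul(I, Pow(553, Rational(1, 2))))), 2), -1) = Pow(Pow(Add(-553, Mul(I, Pow(1106, Rational(1, 2)))), 2), -1) = Pow(Add(-553, Mul(I, Pow(1106, Rational(1, 2)))), -2)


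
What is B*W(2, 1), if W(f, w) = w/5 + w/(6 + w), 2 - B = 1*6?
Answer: -48/35 ≈ -1.3714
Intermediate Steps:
B = -4 (B = 2 - 6 = -4)
W(f, w) = w/5 + w/(6 + w) (W(f, w) = w*(1/5) + w/(6 + w) = w/5 + w/(6 + w))
B*W(2, 1) = -4*(11 + 1)/(5*(6 + 1)) = -4*12/(5*7) = -4*12/35 = -48/35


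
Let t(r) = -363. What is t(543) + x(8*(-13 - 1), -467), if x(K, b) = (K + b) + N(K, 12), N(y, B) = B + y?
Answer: -1042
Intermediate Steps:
x(K, b) = 12 + b + 2*K (x(K, b) = (K + b) + (12 + K) = 12 + b + 2*K)
t(543) + x(8*(-13 - 1), -467) = -363 + (12 - 467 + 2*(8*(-13 - 1))) = -363 + (12 - 467 + 2*(8*(-14))) = -363 + (12 - 467 + 2*(-112)) = -363 + (12 - 467 - 224) = -363 - 679 = -1042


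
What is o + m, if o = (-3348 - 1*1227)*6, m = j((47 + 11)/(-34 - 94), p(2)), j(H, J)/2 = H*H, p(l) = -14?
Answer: -56216759/2048 ≈ -27450.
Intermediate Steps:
j(H, J) = 2*H² (j(H, J) = 2*(H*H) = 2*H²)
m = 841/2048 (m = 2*((47 + 11)/(-34 - 94))² = 2*(58/(-128))² = 2*(58*(-1/128))² = 2*(-29/64)² = 2*(841/4096) = 841/2048 ≈ 0.41064)
o = -27450 (o = (-3348 - 1227)*6 = -4575*6 = -27450)
o + m = -27450 + 841/2048 = -56216759/2048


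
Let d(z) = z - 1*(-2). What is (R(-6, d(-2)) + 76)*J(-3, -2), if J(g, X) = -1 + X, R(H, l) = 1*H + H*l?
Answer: -210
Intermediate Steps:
d(z) = 2 + z (d(z) = z + 2 = 2 + z)
R(H, l) = H + H*l
(R(-6, d(-2)) + 76)*J(-3, -2) = (-6*(1 + (2 - 2)) + 76)*(-1 - 2) = (-6*(1 + 0) + 76)*(-3) = (-6*1 + 76)*(-3) = (-6 + 76)*(-3) = 70*(-3) = -210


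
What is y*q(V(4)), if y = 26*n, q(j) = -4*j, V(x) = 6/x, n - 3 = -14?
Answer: 1716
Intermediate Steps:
n = -11 (n = 3 - 14 = -11)
y = -286 (y = 26*(-11) = -286)
y*q(V(4)) = -(-1144)*6/4 = -(-1144)*6*(1/4) = -(-1144)*3/2 = -286*(-6) = 1716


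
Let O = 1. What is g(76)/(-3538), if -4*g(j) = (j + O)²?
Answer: 5929/14152 ≈ 0.41895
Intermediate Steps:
g(j) = -(1 + j)²/4 (g(j) = -(j + 1)²/4 = -(1 + j)²/4)
g(76)/(-3538) = -(1 + 76)²/4/(-3538) = -¼*77²*(-1/3538) = -¼*5929*(-1/3538) = -5929/4*(-1/3538) = 5929/14152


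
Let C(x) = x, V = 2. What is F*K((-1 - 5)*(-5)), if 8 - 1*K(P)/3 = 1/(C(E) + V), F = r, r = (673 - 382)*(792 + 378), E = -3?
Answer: 9192690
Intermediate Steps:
r = 340470 (r = 291*1170 = 340470)
F = 340470
K(P) = 27 (K(P) = 24 - 3/(-3 + 2) = 24 - 3/(-1) = 24 - 3*(-1) = 24 + 3 = 27)
F*K((-1 - 5)*(-5)) = 340470*27 = 9192690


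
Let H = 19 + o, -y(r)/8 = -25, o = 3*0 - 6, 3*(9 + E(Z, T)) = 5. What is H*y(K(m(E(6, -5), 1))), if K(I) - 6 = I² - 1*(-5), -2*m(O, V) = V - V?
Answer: 2600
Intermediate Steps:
E(Z, T) = -22/3 (E(Z, T) = -9 + (⅓)*5 = -9 + 5/3 = -22/3)
m(O, V) = 0 (m(O, V) = -(V - V)/2 = -½*0 = 0)
K(I) = 11 + I² (K(I) = 6 + (I² - 1*(-5)) = 6 + (I² + 5) = 6 + (5 + I²) = 11 + I²)
o = -6 (o = 0 - 6 = -6)
y(r) = 200 (y(r) = -8*(-25) = 200)
H = 13 (H = 19 - 6 = 13)
H*y(K(m(E(6, -5), 1))) = 13*200 = 2600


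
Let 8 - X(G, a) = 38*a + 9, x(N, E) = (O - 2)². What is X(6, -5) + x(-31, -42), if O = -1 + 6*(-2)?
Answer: 414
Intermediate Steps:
O = -13 (O = -1 - 12 = -13)
x(N, E) = 225 (x(N, E) = (-13 - 2)² = (-15)² = 225)
X(G, a) = -1 - 38*a (X(G, a) = 8 - (38*a + 9) = 8 - (9 + 38*a) = 8 + (-9 - 38*a) = -1 - 38*a)
X(6, -5) + x(-31, -42) = (-1 - 38*(-5)) + 225 = (-1 + 190) + 225 = 189 + 225 = 414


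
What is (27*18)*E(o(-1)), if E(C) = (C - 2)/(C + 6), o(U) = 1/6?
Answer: -5346/37 ≈ -144.49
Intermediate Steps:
o(U) = 1/6
E(C) = (-2 + C)/(6 + C)
(27*18)*E(o(-1)) = (27*18)*((-2 + 1/6)/(6 + 1/6)) = 486*(-11/6/(37/6)) = 486*((6/37)*(-11/6)) = 486*(-11/37) = -5346/37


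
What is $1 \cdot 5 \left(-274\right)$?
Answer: $-1370$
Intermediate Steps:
$1 \cdot 5 \left(-274\right) = 5 \left(-274\right) = -1370$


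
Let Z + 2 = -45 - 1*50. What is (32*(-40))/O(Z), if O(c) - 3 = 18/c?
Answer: -124160/273 ≈ -454.80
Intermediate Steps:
Z = -97 (Z = -2 + (-45 - 1*50) = -2 + (-45 - 50) = -2 - 95 = -97)
O(c) = 3 + 18/c
(32*(-40))/O(Z) = (32*(-40))/(3 + 18/(-97)) = -1280/(3 + 18*(-1/97)) = -1280/(3 - 18/97) = -1280/273/97 = -1280*97/273 = -124160/273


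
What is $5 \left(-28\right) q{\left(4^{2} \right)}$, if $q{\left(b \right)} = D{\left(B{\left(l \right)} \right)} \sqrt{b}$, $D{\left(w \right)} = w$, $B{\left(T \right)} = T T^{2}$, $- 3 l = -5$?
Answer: $- \frac{70000}{27} \approx -2592.6$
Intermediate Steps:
$l = \frac{5}{3}$ ($l = \left(- \frac{1}{3}\right) \left(-5\right) = \frac{5}{3} \approx 1.6667$)
$B{\left(T \right)} = T^{3}$
$q{\left(b \right)} = \frac{125 \sqrt{b}}{27}$ ($q{\left(b \right)} = \left(\frac{5}{3}\right)^{3} \sqrt{b} = \frac{125 \sqrt{b}}{27}$)
$5 \left(-28\right) q{\left(4^{2} \right)} = 5 \left(-28\right) \frac{125 \sqrt{4^{2}}}{27} = - 140 \frac{125 \sqrt{16}}{27} = - 140 \cdot \frac{125}{27} \cdot 4 = \left(-140\right) \frac{500}{27} = - \frac{70000}{27}$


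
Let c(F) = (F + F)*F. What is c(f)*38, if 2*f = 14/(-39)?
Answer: 3724/1521 ≈ 2.4484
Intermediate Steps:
f = -7/39 (f = (14/(-39))/2 = (14*(-1/39))/2 = (½)*(-14/39) = -7/39 ≈ -0.17949)
c(F) = 2*F² (c(F) = (2*F)*F = 2*F²)
c(f)*38 = (2*(-7/39)²)*38 = (2*(49/1521))*38 = (98/1521)*38 = 3724/1521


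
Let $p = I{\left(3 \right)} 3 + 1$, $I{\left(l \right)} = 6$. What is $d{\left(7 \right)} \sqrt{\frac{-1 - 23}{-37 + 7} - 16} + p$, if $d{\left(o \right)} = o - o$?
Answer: $19$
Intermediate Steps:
$d{\left(o \right)} = 0$
$p = 19$ ($p = 6 \cdot 3 + 1 = 18 + 1 = 19$)
$d{\left(7 \right)} \sqrt{\frac{-1 - 23}{-37 + 7} - 16} + p = 0 \sqrt{\frac{-1 - 23}{-37 + 7} - 16} + 19 = 0 \sqrt{- \frac{24}{-30} - 16} + 19 = 0 \sqrt{\left(-24\right) \left(- \frac{1}{30}\right) - 16} + 19 = 0 \sqrt{\frac{4}{5} - 16} + 19 = 0 \sqrt{- \frac{76}{5}} + 19 = 0 \frac{2 i \sqrt{95}}{5} + 19 = 0 + 19 = 19$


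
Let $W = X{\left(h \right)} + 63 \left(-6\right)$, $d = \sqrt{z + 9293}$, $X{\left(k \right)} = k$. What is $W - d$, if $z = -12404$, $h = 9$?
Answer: $-369 - i \sqrt{3111} \approx -369.0 - 55.776 i$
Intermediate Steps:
$d = i \sqrt{3111}$ ($d = \sqrt{-12404 + 9293} = \sqrt{-3111} = i \sqrt{3111} \approx 55.776 i$)
$W = -369$ ($W = 9 + 63 \left(-6\right) = 9 - 378 = -369$)
$W - d = -369 - i \sqrt{3111}$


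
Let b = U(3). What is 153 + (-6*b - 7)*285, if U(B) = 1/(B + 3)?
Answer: -2127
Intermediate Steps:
U(B) = 1/(3 + B)
b = 1/6 (b = 1/(3 + 3) = 1/6 ≈ 0.16667)
153 + (-6*b - 7)*285 = 153 + (-6*1/6 - 7)*285 = 153 + (-1 - 7)*285 = 153 - 8*285 = 153 - 2280 = -2127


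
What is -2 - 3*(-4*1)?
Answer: 10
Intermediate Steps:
-2 - 3*(-4*1) = -2 - 3*(-4) = -2 + 12 = 10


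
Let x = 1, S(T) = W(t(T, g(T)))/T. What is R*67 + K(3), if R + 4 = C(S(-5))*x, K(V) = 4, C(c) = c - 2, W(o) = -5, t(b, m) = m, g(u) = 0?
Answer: -331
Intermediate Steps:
S(T) = -5/T
C(c) = -2 + c
R = -5 (R = -4 + (-2 - 5/(-5))*1 = -4 + (-2 - 5*(-⅕))*1 = -4 + (-2 + 1)*1 = -4 - 1*1 = -4 - 1 = -5)
R*67 + K(3) = -5*67 + 4 = -335 + 4 = -331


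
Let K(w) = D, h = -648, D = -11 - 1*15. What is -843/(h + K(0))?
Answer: 843/674 ≈ 1.2507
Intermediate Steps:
D = -26 (D = -11 - 15 = -26)
K(w) = -26
-843/(h + K(0)) = -843/(-648 - 26) = -843/(-674) = -1/674*(-843) = 843/674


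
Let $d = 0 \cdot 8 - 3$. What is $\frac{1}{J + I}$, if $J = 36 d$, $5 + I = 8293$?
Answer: $\frac{1}{8180} \approx 0.00012225$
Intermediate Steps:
$d = -3$ ($d = 0 - 3 = -3$)
$I = 8288$ ($I = -5 + 8293 = 8288$)
$J = -108$ ($J = 36 \left(-3\right) = -108$)
$\frac{1}{J + I} = \frac{1}{-108 + 8288} = \frac{1}{8180}$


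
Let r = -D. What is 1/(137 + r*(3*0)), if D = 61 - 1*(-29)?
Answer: 1/137 ≈ 0.0072993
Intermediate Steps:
D = 90 (D = 61 + 29 = 90)
r = -90 (r = -1*90 = -90)
1/(137 + r*(3*0)) = 1/(137 - 270*0) = 1/(137 - 90*0) = 1/(137 + 0) = 1/137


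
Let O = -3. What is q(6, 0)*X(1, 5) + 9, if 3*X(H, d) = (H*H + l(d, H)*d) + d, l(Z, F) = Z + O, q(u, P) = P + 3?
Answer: 25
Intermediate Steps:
q(u, P) = 3 + P
l(Z, F) = -3 + Z (l(Z, F) = Z - 3 = -3 + Z)
X(H, d) = d/3 + H**2/3 + d*(-3 + d)/3 (X(H, d) = ((H*H + (-3 + d)*d) + d)/3 = ((H**2 + d*(-3 + d)) + d)/3 = (d + H**2 + d*(-3 + d))/3 = d/3 + H**2/3 + d*(-3 + d)/3)
q(6, 0)*X(1, 5) + 9 = (3 + 0)*((1/3)*5 + (1/3)*1**2 + (1/3)*5*(-3 + 5)) + 9 = 3*(5/3 + (1/3)*1 + (1/3)*5*2) + 9 = 3*(5/3 + 1/3 + 10/3) + 9 = 3*(16/3) + 9 = 16 + 9 = 25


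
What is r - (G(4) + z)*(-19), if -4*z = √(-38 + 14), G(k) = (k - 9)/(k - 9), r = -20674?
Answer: -20655 - 19*I*√6/2 ≈ -20655.0 - 23.27*I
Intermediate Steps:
G(k) = 1 (G(k) = (-9 + k)/(-9 + k) = 1)
z = -I*√6/2 (z = -√(-38 + 14)/4 = -I*√6/2 ≈ -1.2247*I)
r - (G(4) + z)*(-19) = -20674 - (1 - I*√6/2)*(-19) = -20674 - (-19 + 19*I*√6/2) = -20674 + (19 - 19*I*√6/2) = -20655 - 19*I*√6/2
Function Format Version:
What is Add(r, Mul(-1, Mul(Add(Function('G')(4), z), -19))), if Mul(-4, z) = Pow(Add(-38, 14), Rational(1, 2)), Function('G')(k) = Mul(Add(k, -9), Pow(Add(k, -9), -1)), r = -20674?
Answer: Add(-20655, Mul(Rational(-19, 2), I, Pow(6, Rational(1, 2)))) ≈ Add(-20655., Mul(-23.270, I))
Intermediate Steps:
Function('G')(k) = 1 (Function('G')(k) = Mul(Add(-9, k), Pow(Add(-9, k), -1)) = 1)
z = Mul(Rational(-1, 2), I, Pow(6, Rational(1, 2))) (z = Mul(Rational(-1, 4), Pow(Add(-38, 14), Rational(1, 2))) = Mul(Rational(-1, 4), Pow(-24, Rational(1, 2))) = Mul(Rational(-1, 4), Mul(2, I, Pow(6, Rational(1, 2)))) = Mul(Rational(-1, 2), I, Pow(6, Rational(1, 2))) ≈ Mul(-1.2247, I))
Add(r, Mul(-1, Mul(Add(Function('G')(4), z), -19))) = Add(-20674, Mul(-1, Mul(Add(1, Mul(Rational(-1, 2), I, Pow(6, Rational(1, 2)))), -19))) = Add(-20674, Mul(-1, Add(-19, Mul(Rational(19, 2), I, Pow(6, Rational(1, 2)))))) = Add(-20674, Add(19, Mul(Rational(-19, 2), I, Pow(6, Rational(1, 2))))) = Add(-20655, Mul(Rational(-19, 2), I, Pow(6, Rational(1, 2))))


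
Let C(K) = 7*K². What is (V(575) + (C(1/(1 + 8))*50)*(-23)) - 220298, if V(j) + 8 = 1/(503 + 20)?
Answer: -9337033147/42363 ≈ -2.2041e+5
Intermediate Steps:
V(j) = -4183/523 (V(j) = -8 + 1/(503 + 20) = -8 + 1/523 = -4183/523)
(V(575) + (C(1/(1 + 8))*50)*(-23)) - 220298 = (-4183/523 + ((7*(1/(1 + 8))²)*50)*(-23)) - 220298 = (-4183/523 + ((7*(1/9)²)*50)*(-23)) - 220298 = (-4183/523 + ((7*(⅑)²)*50)*(-23)) - 220298 = (-4183/523 + ((7*(1/81))*50)*(-23)) - 220298 = (-4183/523 + ((7/81)*50)*(-23)) - 220298 = (-4183/523 + (350/81)*(-23)) - 220298 = (-4183/523 - 8050/81) - 220298 = -4548973/42363 - 220298 = -9337033147/42363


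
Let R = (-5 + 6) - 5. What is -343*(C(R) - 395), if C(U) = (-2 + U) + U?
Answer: 138915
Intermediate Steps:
R = -4 (R = 1 - 5 = -4)
C(U) = -2 + 2*U
-343*(C(R) - 395) = -343*((-2 + 2*(-4)) - 395) = -343*((-2 - 8) - 395) = -343*(-10 - 395) = -343*(-405) = 138915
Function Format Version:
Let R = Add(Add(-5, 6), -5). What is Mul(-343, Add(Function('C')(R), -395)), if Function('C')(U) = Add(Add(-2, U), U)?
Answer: 138915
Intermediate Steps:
R = -4 (R = Add(1, -5) = -4)
Function('C')(U) = Add(-2, Mul(2, U))
Mul(-343, Add(Function('C')(R), -395)) = Mul(-343, Add(Add(-2, Mul(2, -4)), -395)) = Mul(-343, Add(Add(-2, -8), -395)) = Mul(-343, Add(-10, -395)) = Mul(-343, -405) = 138915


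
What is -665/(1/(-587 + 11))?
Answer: 383040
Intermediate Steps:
-665/(1/(-587 + 11)) = -665/(1/(-576)) = -665/(-1/576) = -665*(-576) = 383040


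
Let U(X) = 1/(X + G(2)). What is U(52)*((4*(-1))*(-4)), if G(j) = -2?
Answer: 8/25 ≈ 0.32000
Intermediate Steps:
U(X) = 1/(-2 + X) (U(X) = 1/(X - 2) = 1/(-2 + X))
U(52)*((4*(-1))*(-4)) = ((4*(-1))*(-4))/(-2 + 52) = (-4*(-4))/50 = (1/50)*16 = 8/25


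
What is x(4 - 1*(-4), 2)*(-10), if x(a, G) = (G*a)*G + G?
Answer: -340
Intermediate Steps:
x(a, G) = G + a*G² (x(a, G) = a*G² + G = G + a*G²)
x(4 - 1*(-4), 2)*(-10) = (2*(1 + 2*(4 - 1*(-4))))*(-10) = (2*(1 + 2*(4 + 4)))*(-10) = (2*(1 + 2*8))*(-10) = (2*(1 + 16))*(-10) = (2*17)*(-10) = 34*(-10) = -340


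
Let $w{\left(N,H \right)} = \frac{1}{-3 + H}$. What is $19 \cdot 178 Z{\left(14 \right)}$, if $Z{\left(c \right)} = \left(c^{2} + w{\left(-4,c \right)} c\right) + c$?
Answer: $\frac{7859768}{11} \approx 7.1452 \cdot 10^{5}$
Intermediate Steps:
$Z{\left(c \right)} = c + c^{2} + \frac{c}{-3 + c}$ ($Z{\left(c \right)} = \left(c^{2} + \frac{c}{-3 + c}\right) + c = c + c^{2} + \frac{c}{-3 + c}$)
$19 \cdot 178 Z{\left(14 \right)} = 19 \cdot 178 \frac{14 \left(1 + \left(1 + 14\right) \left(-3 + 14\right)\right)}{-3 + 14} = 3382 \frac{14 \left(1 + 15 \cdot 11\right)}{11} = 3382 \cdot 14 \cdot \frac{1}{11} \left(1 + 165\right) = 3382 \cdot 14 \cdot \frac{1}{11} \cdot 166 = 3382 \cdot \frac{2324}{11} = \frac{7859768}{11}$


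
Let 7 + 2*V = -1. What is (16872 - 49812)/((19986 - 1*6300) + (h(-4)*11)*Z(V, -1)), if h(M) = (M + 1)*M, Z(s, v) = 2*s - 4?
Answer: -5490/2017 ≈ -2.7219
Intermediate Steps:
V = -4 (V = -7/2 + (1/2)*(-1) = -7/2 - 1/2 = -4)
Z(s, v) = -4 + 2*s
h(M) = M*(1 + M) (h(M) = (1 + M)*M = M*(1 + M))
(16872 - 49812)/((19986 - 1*6300) + (h(-4)*11)*Z(V, -1)) = (16872 - 49812)/((19986 - 1*6300) + (-4*(1 - 4)*11)*(-4 + 2*(-4))) = -32940/((19986 - 6300) + (-4*(-3)*11)*(-4 - 8)) = -32940/(13686 + (12*11)*(-12)) = -32940/(13686 + 132*(-12)) = -32940/(13686 - 1584) = -32940/12102 = -32940*1/12102 = -5490/2017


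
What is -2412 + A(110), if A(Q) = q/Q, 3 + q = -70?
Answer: -265393/110 ≈ -2412.7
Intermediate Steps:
q = -73 (q = -3 - 70 = -73)
A(Q) = -73/Q
-2412 + A(110) = -2412 - 73/110 = -265393/110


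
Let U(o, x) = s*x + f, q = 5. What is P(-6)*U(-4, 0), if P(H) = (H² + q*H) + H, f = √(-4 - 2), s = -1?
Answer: 0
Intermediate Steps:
f = I*√6 (f = √(-6) = I*√6 ≈ 2.4495*I)
P(H) = H² + 6*H (P(H) = (H² + 5*H) + H = H² + 6*H)
U(o, x) = -x + I*√6
P(-6)*U(-4, 0) = (-6*(6 - 6))*(-1*0 + I*√6) = (-6*0)*(0 + I*√6) = 0*(I*√6) = 0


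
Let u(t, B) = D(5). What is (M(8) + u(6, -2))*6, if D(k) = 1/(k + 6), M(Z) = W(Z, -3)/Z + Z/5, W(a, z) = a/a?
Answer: 2397/220 ≈ 10.895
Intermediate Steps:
W(a, z) = 1
M(Z) = 1/Z + Z/5
D(k) = 1/(6 + k)
u(t, B) = 1/11 (u(t, B) = 1/(6 + 5) = 1/11)
(M(8) + u(6, -2))*6 = ((1/8 + (⅕)*8) + 1/11)*6 = ((⅛ + 8/5) + 1/11)*6 = (69/40 + 1/11)*6 = (799/440)*6 = 2397/220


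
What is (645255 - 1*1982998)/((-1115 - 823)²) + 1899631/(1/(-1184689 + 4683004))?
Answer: 24959489928159006917/3755844 ≈ 6.6455e+12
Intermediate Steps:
(645255 - 1*1982998)/((-1115 - 823)²) + 1899631/(1/(-1184689 + 4683004)) = (645255 - 1982998)/((-1938)²) + 1899631/(1/3498315) = -1337743/3755844 + 1899631/(1/3498315) = -1337743*1/3755844 + 1899631*3498315 = -1337743/3755844 + 6645507621765 = 24959489928159006917/3755844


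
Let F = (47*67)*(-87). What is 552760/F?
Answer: -552760/273963 ≈ -2.0176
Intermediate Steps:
F = -273963 (F = 3149*(-87) = -273963)
552760/F = 552760/(-273963) = 552760*(-1/273963) = -552760/273963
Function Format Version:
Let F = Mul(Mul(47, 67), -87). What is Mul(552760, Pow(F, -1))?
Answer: Rational(-552760, 273963) ≈ -2.0176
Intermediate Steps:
F = -273963 (F = Mul(3149, -87) = -273963)
Mul(552760, Pow(F, -1)) = Mul(552760, Pow(-273963, -1)) = Mul(552760, Rational(-1, 273963)) = Rational(-552760, 273963)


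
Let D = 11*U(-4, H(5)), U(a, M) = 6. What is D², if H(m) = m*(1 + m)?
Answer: 4356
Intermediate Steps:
D = 66 (D = 11*6 = 66)
D² = 66² = 4356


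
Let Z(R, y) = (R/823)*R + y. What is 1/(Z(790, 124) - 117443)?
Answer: -823/95929437 ≈ -8.5792e-6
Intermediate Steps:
Z(R, y) = y + R**2/823 (Z(R, y) = (R*(1/823))*R + y = (R/823)*R + y = R**2/823 + y = y + R**2/823)
1/(Z(790, 124) - 117443) = 1/((124 + (1/823)*790**2) - 117443) = 1/((124 + (1/823)*624100) - 117443) = 1/((124 + 624100/823) - 117443) = 1/(726152/823 - 117443) = 1/(-95929437/823) = -823/95929437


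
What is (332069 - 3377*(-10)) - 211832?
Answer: 154007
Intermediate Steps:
(332069 - 3377*(-10)) - 211832 = (332069 + 33770) - 211832 = 365839 - 211832 = 154007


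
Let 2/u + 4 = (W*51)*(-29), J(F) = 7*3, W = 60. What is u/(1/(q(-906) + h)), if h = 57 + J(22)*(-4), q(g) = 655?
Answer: -157/11093 ≈ -0.014153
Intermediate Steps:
J(F) = 21
h = -27 (h = 57 + 21*(-4) = 57 - 84 = -27)
u = -1/44372 (u = 2/(-4 + (60*51)*(-29)) = 2/(-4 + 3060*(-29)) = 2/(-4 - 88740) = 2/(-88744) = 2*(-1/88744) = -1/44372 ≈ -2.2537e-5)
u/(1/(q(-906) + h)) = -1/(44372*(1/(655 - 27))) = -1/(44372*(1/628)) = -1/(44372*1/628) = -1/44372*628 = -157/11093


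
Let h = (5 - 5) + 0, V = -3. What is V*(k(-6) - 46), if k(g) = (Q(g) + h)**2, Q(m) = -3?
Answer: 111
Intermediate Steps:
h = 0 (h = 0 + 0 = 0)
k(g) = 9 (k(g) = (-3 + 0)**2 = (-3)**2 = 9)
V*(k(-6) - 46) = -3*(9 - 46) = -3*(-37) = 111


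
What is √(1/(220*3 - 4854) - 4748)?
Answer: I*√9279510658/1398 ≈ 68.906*I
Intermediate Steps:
√(1/(220*3 - 4854) - 4748) = √(1/(660 - 4854) - 4748) = √(1/(-4194) - 4748) = √(-1/4194 - 4748) = √(-19913113/4194) = I*√9279510658/1398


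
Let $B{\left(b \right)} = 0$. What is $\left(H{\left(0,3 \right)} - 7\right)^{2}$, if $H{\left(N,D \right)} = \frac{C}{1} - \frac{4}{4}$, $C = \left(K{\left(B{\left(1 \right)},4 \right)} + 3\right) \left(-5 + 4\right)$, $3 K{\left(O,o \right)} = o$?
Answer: $\frac{1369}{9} \approx 152.11$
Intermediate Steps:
$K{\left(O,o \right)} = \frac{o}{3}$
$C = - \frac{13}{3}$ ($C = \left(\frac{1}{3} \cdot 4 + 3\right) \left(-5 + 4\right) = \left(\frac{4}{3} + 3\right) \left(-1\right) = \frac{13}{3} \left(-1\right) = - \frac{13}{3} \approx -4.3333$)
$H{\left(N,D \right)} = - \frac{16}{3}$ ($H{\left(N,D \right)} = - \frac{13}{3 \cdot 1} - \frac{4}{4} = \left(- \frac{13}{3}\right) 1 - 1 = - \frac{13}{3} - 1 = - \frac{16}{3}$)
$\left(H{\left(0,3 \right)} - 7\right)^{2} = \left(- \frac{16}{3} - 7\right)^{2} = \left(- \frac{37}{3}\right)^{2} = \frac{1369}{9}$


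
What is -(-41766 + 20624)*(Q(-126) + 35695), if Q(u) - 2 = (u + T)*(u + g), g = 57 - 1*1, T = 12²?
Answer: 728067054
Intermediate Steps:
T = 144
g = 56 (g = 57 - 1 = 56)
Q(u) = 2 + (56 + u)*(144 + u) (Q(u) = 2 + (u + 144)*(u + 56) = 2 + (144 + u)*(56 + u) = 2 + (56 + u)*(144 + u))
-(-41766 + 20624)*(Q(-126) + 35695) = -(-41766 + 20624)*((8066 + (-126)² + 200*(-126)) + 35695) = -(-21142)*((8066 + 15876 - 25200) + 35695) = -(-21142)*(-1258 + 35695) = -(-21142)*34437 = -1*(-728067054) = 728067054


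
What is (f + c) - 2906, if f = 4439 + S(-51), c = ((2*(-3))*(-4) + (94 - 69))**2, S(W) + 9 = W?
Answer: 3874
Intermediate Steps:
S(W) = -9 + W
c = 2401 (c = (-6*(-4) + 25)**2 = (24 + 25)**2 = 49**2 = 2401)
f = 4379 (f = 4439 + (-9 - 51) = 4439 - 60 = 4379)
(f + c) - 2906 = (4379 + 2401) - 2906 = 6780 - 2906 = 3874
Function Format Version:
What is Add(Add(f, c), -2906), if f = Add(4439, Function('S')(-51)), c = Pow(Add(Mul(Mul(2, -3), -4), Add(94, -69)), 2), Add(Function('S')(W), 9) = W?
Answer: 3874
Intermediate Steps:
Function('S')(W) = Add(-9, W)
c = 2401 (c = Pow(Add(Mul(-6, -4), 25), 2) = Pow(Add(24, 25), 2) = Pow(49, 2) = 2401)
f = 4379 (f = Add(4439, Add(-9, -51)) = Add(4439, -60) = 4379)
Add(Add(f, c), -2906) = Add(Add(4379, 2401), -2906) = Add(6780, -2906) = 3874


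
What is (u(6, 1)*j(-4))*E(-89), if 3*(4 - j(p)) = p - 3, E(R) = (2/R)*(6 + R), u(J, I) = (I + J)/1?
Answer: 22078/267 ≈ 82.689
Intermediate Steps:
u(J, I) = I + J (u(J, I) = (I + J)*1 = I + J)
E(R) = 2*(6 + R)/R
j(p) = 5 - p/3 (j(p) = 4 - (p - 3)/3 = 4 - (-3 + p)/3 = 4 + (1 - p/3) = 5 - p/3)
(u(6, 1)*j(-4))*E(-89) = ((1 + 6)*(5 - ⅓*(-4)))*(2 + 12/(-89)) = (7*(5 + 4/3))*(2 + 12*(-1/89)) = (7*(19/3))*(2 - 12/89) = (133/3)*(166/89) = 22078/267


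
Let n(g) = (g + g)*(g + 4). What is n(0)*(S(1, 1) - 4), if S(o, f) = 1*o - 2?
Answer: 0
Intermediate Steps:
S(o, f) = -2 + o (S(o, f) = o - 2 = -2 + o)
n(g) = 2*g*(4 + g) (n(g) = (2*g)*(4 + g) = 2*g*(4 + g))
n(0)*(S(1, 1) - 4) = (2*0*(4 + 0))*((-2 + 1) - 4) = (2*0*4)*(-1 - 4) = 0*(-5) = 0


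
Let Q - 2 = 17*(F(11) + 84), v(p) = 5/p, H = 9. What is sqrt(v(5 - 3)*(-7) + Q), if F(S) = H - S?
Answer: sqrt(5514)/2 ≈ 37.128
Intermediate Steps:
F(S) = 9 - S
Q = 1396 (Q = 2 + 17*((9 - 1*11) + 84) = 2 + 17*((9 - 11) + 84) = 2 + 17*(-2 + 84) = 2 + 17*82 = 2 + 1394 = 1396)
sqrt(v(5 - 3)*(-7) + Q) = sqrt((5/(5 - 3))*(-7) + 1396) = sqrt((5/2)*(-7) + 1396) = sqrt(-35/2 + 1396) = sqrt(2757/2) = sqrt(5514)/2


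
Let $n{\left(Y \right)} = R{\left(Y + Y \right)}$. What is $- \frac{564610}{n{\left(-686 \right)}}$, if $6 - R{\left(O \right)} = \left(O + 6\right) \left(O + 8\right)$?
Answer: $\frac{282305}{931609} \approx 0.30303$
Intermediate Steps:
$R{\left(O \right)} = 6 - \left(6 + O\right) \left(8 + O\right)$ ($R{\left(O \right)} = 6 - \left(O + 6\right) \left(O + 8\right) = 6 - \left(6 + O\right) \left(8 + O\right)$)
$n{\left(Y \right)} = -42 - 28 Y - 4 Y^{2}$ ($n{\left(Y \right)} = -42 - \left(Y + Y\right)^{2} - 14 \left(Y + Y\right) = -42 - \left(2 Y\right)^{2} - 14 \cdot 2 Y = -42 - 4 Y^{2} - 28 Y = -42 - 28 Y - 4 Y^{2}$)
$- \frac{564610}{n{\left(-686 \right)}} = - \frac{564610}{-42 - -19208 - 4 \left(-686\right)^{2}} = - \frac{564610}{-42 + 19208 - 1882384} = - \frac{564610}{-1863218} = \left(-564610\right) \left(- \frac{1}{1863218}\right) = \frac{282305}{931609}$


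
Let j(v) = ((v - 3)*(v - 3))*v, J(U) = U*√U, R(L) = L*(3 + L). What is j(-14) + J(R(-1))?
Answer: -4046 - 2*I*√2 ≈ -4046.0 - 2.8284*I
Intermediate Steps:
J(U) = U^(3/2)
j(v) = v*(-3 + v)² (j(v) = ((-3 + v)*(-3 + v))*v = (-3 + v)²*v = v*(-3 + v)²)
j(-14) + J(R(-1)) = -14*(-3 - 14)² + (-(3 - 1))^(3/2) = -14*(-17)² + (-1*2)^(3/2) = -14*289 + (-2)^(3/2) = -4046 - 2*I*√2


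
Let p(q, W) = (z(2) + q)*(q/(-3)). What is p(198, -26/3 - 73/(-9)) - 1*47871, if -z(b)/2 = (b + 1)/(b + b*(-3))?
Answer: -61038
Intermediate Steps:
z(b) = (1 + b)/b (z(b) = -2*(b + 1)/(b + b*(-3)) = -2*(1 + b)/(b - 3*b) = -2*(1 + b)/((-2*b)) = -2*(1 + b)*(-1/(2*b)) = -(-1)*(1 + b)/b = (1 + b)/b)
p(q, W) = -q*(3/2 + q)/3 (p(q, W) = ((1 + 2)/2 + q)*(q/(-3)) = ((½)*3 + q)*(q*(-⅓)) = (3/2 + q)*(-q/3) = -q*(3/2 + q)/3)
p(198, -26/3 - 73/(-9)) - 1*47871 = -⅙*198*(3 + 2*198) - 1*47871 = -⅙*198*(3 + 396) - 47871 = -⅙*198*399 - 47871 = -13167 - 47871 = -61038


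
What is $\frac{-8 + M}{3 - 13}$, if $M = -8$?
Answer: $\frac{8}{5} \approx 1.6$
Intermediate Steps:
$\frac{-8 + M}{3 - 13} = \frac{-8 - 8}{3 - 13} = \frac{1}{-10} \left(-16\right) = \left(- \frac{1}{10}\right) \left(-16\right) = \frac{8}{5}$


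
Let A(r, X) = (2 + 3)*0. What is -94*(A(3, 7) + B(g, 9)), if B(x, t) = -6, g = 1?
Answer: 564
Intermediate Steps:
A(r, X) = 0 (A(r, X) = 5*0 = 0)
-94*(A(3, 7) + B(g, 9)) = -94*(0 - 6) = -94*(-6) = 564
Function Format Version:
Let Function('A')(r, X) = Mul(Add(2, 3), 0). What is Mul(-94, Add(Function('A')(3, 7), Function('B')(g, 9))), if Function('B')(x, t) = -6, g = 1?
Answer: 564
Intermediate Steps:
Function('A')(r, X) = 0 (Function('A')(r, X) = Mul(5, 0) = 0)
Mul(-94, Add(Function('A')(3, 7), Function('B')(g, 9))) = Mul(-94, Add(0, -6)) = Mul(-94, -6) = 564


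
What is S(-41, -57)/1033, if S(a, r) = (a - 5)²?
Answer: 2116/1033 ≈ 2.0484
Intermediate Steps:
S(a, r) = (-5 + a)²
S(-41, -57)/1033 = (-5 - 41)²/1033 = (-46)²*(1/1033) = 2116*(1/1033) = 2116/1033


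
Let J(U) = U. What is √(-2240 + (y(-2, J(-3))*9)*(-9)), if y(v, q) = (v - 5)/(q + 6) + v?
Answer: I*√1889 ≈ 43.463*I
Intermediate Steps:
y(v, q) = v + (-5 + v)/(6 + q) (y(v, q) = (-5 + v)/(6 + q) + v = v + (-5 + v)/(6 + q))
√(-2240 + (y(-2, J(-3))*9)*(-9)) = √(-2240 + (((-5 + 7*(-2) - 3*(-2))/(6 - 3))*9)*(-9)) = √(-2240 + (((-5 - 14 + 6)/3)*9)*(-9)) = √(-2240 + (((⅓)*(-13))*9)*(-9)) = √(-2240 - 13/3*9*(-9)) = √(-2240 - 39*(-9)) = √(-2240 + 351) = √(-1889) = I*√1889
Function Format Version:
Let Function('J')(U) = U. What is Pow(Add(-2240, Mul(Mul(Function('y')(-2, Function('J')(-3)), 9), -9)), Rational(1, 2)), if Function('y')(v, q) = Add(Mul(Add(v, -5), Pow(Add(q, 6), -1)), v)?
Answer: Mul(I, Pow(1889, Rational(1, 2))) ≈ Mul(43.463, I)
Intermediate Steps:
Function('y')(v, q) = Add(v, Mul(Pow(Add(6, q), -1), Add(-5, v))) (Function('y')(v, q) = Add(Mul(Add(-5, v), Pow(Add(6, q), -1)), v) = Add(Mul(Pow(Add(6, q), -1), Add(-5, v)), v) = Add(v, Mul(Pow(Add(6, q), -1), Add(-5, v))))
Pow(Add(-2240, Mul(Mul(Function('y')(-2, Function('J')(-3)), 9), -9)), Rational(1, 2)) = Pow(Add(-2240, Mul(Mul(Mul(Pow(Add(6, -3), -1), Add(-5, Mul(7, -2), Mul(-3, -2))), 9), -9)), Rational(1, 2)) = Pow(Add(-2240, Mul(Mul(Mul(Pow(3, -1), Add(-5, -14, 6)), 9), -9)), Rational(1, 2)) = Pow(Add(-2240, Mul(Mul(Mul(Rational(1, 3), -13), 9), -9)), Rational(1, 2)) = Pow(Add(-2240, Mul(Mul(Rational(-13, 3), 9), -9)), Rational(1, 2)) = Pow(Add(-2240, Mul(-39, -9)), Rational(1, 2)) = Pow(Add(-2240, 351), Rational(1, 2)) = Pow(-1889, Rational(1, 2)) = Mul(I, Pow(1889, Rational(1, 2)))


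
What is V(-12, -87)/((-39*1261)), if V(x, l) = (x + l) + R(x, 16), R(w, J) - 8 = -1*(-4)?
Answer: 29/16393 ≈ 0.0017690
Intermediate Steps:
R(w, J) = 12 (R(w, J) = 8 - 1*(-4) = 8 + 4 = 12)
V(x, l) = 12 + l + x (V(x, l) = (x + l) + 12 = (l + x) + 12 = 12 + l + x)
V(-12, -87)/((-39*1261)) = (12 - 87 - 12)/((-39*1261)) = -87/(-49179) = -87*(-1/49179) = 29/16393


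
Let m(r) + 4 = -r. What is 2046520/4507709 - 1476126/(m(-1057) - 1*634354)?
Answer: 7950009617854/2854736617409 ≈ 2.7848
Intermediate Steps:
m(r) = -4 - r
2046520/4507709 - 1476126/(m(-1057) - 1*634354) = 2046520/4507709 - 1476126/((-4 - 1*(-1057)) - 1*634354) = 2046520*(1/4507709) - 1476126/((-4 + 1057) - 634354) = 2046520/4507709 - 1476126/(1053 - 634354) = 2046520/4507709 - 1476126/(-633301) = 2046520/4507709 - 1476126*(-1/633301) = 2046520/4507709 + 1476126/633301 = 7950009617854/2854736617409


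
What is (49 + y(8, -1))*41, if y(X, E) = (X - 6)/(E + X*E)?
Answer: 17999/9 ≈ 1999.9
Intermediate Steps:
y(X, E) = (-6 + X)/(E + E*X)
(49 + y(8, -1))*41 = (49 + (-6 + 8)/((-1)*(1 + 8)))*41 = (49 - 1*2/9)*41 = (49 - 1*1/9*2)*41 = (49 - 2/9)*41 = (439/9)*41 = 17999/9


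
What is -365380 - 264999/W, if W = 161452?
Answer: -58991596759/161452 ≈ -3.6538e+5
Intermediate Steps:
-365380 - 264999/W = -365380 - 264999/161452 = -58991596759/161452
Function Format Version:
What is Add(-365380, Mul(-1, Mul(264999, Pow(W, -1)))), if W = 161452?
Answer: Rational(-58991596759, 161452) ≈ -3.6538e+5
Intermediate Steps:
Add(-365380, Mul(-1, Mul(264999, Pow(W, -1)))) = Add(-365380, Mul(-1, Mul(264999, Pow(161452, -1)))) = Add(-365380, Mul(-1, Mul(264999, Rational(1, 161452)))) = Add(-365380, Mul(-1, Rational(264999, 161452))) = Add(-365380, Rational(-264999, 161452)) = Rational(-58991596759, 161452)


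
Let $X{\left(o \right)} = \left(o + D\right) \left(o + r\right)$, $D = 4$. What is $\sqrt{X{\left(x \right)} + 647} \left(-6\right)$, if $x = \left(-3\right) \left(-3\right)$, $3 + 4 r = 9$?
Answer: $- 3 \sqrt{3134} \approx -167.95$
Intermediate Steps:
$r = \frac{3}{2}$ ($r = - \frac{3}{4} + \frac{1}{4} \cdot 9 = - \frac{3}{4} + \frac{9}{4} = \frac{3}{2} \approx 1.5$)
$x = 9$
$X{\left(o \right)} = \left(4 + o\right) \left(\frac{3}{2} + o\right)$ ($X{\left(o \right)} = \left(o + 4\right) \left(o + \frac{3}{2}\right) = \left(4 + o\right) \left(\frac{3}{2} + o\right)$)
$\sqrt{X{\left(x \right)} + 647} \left(-6\right) = \sqrt{\left(6 + 9^{2} + \frac{11}{2} \cdot 9\right) + 647} \left(-6\right) = \sqrt{\left(6 + 81 + \frac{99}{2}\right) + 647} \left(-6\right) = \sqrt{\frac{273}{2} + 647} \left(-6\right) = \sqrt{\frac{1567}{2}} \left(-6\right) = \frac{\sqrt{3134}}{2} \left(-6\right) = - 3 \sqrt{3134}$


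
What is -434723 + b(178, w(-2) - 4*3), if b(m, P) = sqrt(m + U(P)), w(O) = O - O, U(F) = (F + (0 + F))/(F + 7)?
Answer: -434723 + sqrt(4570)/5 ≈ -4.3471e+5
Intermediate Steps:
U(F) = 2*F/(7 + F) (U(F) = (F + F)/(7 + F) = (2*F)/(7 + F) = 2*F/(7 + F))
w(O) = 0
b(m, P) = sqrt(m + 2*P/(7 + P))
-434723 + b(178, w(-2) - 4*3) = -434723 + sqrt((2*(0 - 4*3) + 178*(7 + (0 - 4*3)))/(7 + (0 - 4*3))) = -434723 + sqrt((2*(0 - 12) + 178*(7 + (0 - 12)))/(7 + (0 - 12))) = -434723 + sqrt((2*(-12) + 178*(7 - 12))/(7 - 12)) = -434723 + sqrt((-24 + 178*(-5))/(-5)) = -434723 + sqrt(-(-24 - 890)/5) = -434723 + sqrt(-1/5*(-914)) = -434723 + sqrt(914/5) = -434723 + sqrt(4570)/5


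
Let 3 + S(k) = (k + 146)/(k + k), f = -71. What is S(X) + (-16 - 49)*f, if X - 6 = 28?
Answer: 78449/17 ≈ 4614.6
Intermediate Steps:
X = 34 (X = 6 + 28 = 34)
S(k) = -3 + (146 + k)/(2*k) (S(k) = -3 + (k + 146)/(k + k) = -3 + (146 + k)/((2*k)) = -3 + (146 + k)*(1/(2*k)) = -3 + (146 + k)/(2*k))
S(X) + (-16 - 49)*f = (-5/2 + 73/34) + (-16 - 49)*(-71) = (-5/2 + 73*(1/34)) - 65*(-71) = (-5/2 + 73/34) + 4615 = -6/17 + 4615 = 78449/17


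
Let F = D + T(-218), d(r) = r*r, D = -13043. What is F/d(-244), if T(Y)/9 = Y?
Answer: -15005/59536 ≈ -0.25203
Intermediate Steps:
T(Y) = 9*Y
d(r) = r²
F = -15005 (F = -13043 + 9*(-218) = -13043 - 1962 = -15005)
F/d(-244) = -15005/((-244)²) = -15005/59536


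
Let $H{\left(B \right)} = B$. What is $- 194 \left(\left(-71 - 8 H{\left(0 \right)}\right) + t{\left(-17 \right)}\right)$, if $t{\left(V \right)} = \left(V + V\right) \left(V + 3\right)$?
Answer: $-78570$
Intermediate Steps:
$t{\left(V \right)} = 2 V \left(3 + V\right)$
$- 194 \left(\left(-71 - 8 H{\left(0 \right)}\right) + t{\left(-17 \right)}\right) = - 194 \left(\left(-71 - 8 \cdot 0\right) + 2 \left(-17\right) \left(3 - 17\right)\right) = - 194 \left(\left(-71 - 0\right) + 2 \left(-17\right) \left(-14\right)\right) = - 194 \left(\left(-71 + 0\right) + 476\right) = - 194 \left(-71 + 476\right) = \left(-194\right) 405 = -78570$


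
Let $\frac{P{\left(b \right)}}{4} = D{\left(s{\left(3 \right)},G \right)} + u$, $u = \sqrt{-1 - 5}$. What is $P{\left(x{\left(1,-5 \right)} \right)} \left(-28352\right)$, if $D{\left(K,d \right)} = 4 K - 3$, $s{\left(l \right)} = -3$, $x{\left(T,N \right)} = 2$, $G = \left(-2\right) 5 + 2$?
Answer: $1701120 - 113408 i \sqrt{6} \approx 1.7011 \cdot 10^{6} - 2.7779 \cdot 10^{5} i$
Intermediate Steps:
$G = -8$ ($G = -10 + 2 = -8$)
$D{\left(K,d \right)} = -3 + 4 K$
$u = i \sqrt{6}$ ($u = \sqrt{-6} = i \sqrt{6} \approx 2.4495 i$)
$P{\left(b \right)} = -60 + 4 i \sqrt{6}$ ($P{\left(b \right)} = 4 \left(\left(-3 + 4 \left(-3\right)\right) + i \sqrt{6}\right) = 4 \left(\left(-3 - 12\right) + i \sqrt{6}\right) = 4 \left(-15 + i \sqrt{6}\right) = -60 + 4 i \sqrt{6}$)
$P{\left(x{\left(1,-5 \right)} \right)} \left(-28352\right) = \left(-60 + 4 i \sqrt{6}\right) \left(-28352\right) = 1701120 - 113408 i \sqrt{6}$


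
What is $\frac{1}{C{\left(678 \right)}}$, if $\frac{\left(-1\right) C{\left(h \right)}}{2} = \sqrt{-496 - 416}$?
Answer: $\frac{i \sqrt{57}}{456} \approx 0.016557 i$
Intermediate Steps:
$C{\left(h \right)} = - 8 i \sqrt{57}$ ($C{\left(h \right)} = - 2 \sqrt{-496 - 416} = - 2 \sqrt{-912} = - 2 \cdot 4 i \sqrt{57} = - 8 i \sqrt{57}$)
$\frac{1}{C{\left(678 \right)}} = \frac{1}{\left(-8\right) i \sqrt{57}} = \frac{i \sqrt{57}}{456}$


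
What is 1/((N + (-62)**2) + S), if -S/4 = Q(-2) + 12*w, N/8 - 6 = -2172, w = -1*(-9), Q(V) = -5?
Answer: -1/13896 ≈ -7.1963e-5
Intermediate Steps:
w = 9
N = -17328 (N = 48 + 8*(-2172) = 48 - 17376 = -17328)
S = -412 (S = -4*(-5 + 12*9) = -4*(-5 + 108) = -4*103 = -412)
1/((N + (-62)**2) + S) = 1/((-17328 + (-62)**2) - 412) = 1/((-17328 + 3844) - 412) = 1/(-13484 - 412) = 1/(-13896) = -1/13896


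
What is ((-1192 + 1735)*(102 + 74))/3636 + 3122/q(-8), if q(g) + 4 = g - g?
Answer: -457055/606 ≈ -754.22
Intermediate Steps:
q(g) = -4 (q(g) = -4 + (g - g) = -4 + 0 = -4)
((-1192 + 1735)*(102 + 74))/3636 + 3122/q(-8) = ((-1192 + 1735)*(102 + 74))/3636 + 3122/(-4) = (543*176)*(1/3636) + 3122*(-1/4) = 95568*(1/3636) - 1561/2 = 7964/303 - 1561/2 = -457055/606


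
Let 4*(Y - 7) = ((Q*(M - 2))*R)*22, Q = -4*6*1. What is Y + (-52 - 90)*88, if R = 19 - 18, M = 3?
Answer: -12621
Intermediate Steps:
R = 1
Q = -24 (Q = -24*1 = -24)
Y = -125 (Y = 7 + ((-24*(3 - 2)*1)*22)/4 = 7 + ((-24*1*1)*22)/4 = 7 + (-24*1*22)/4 = 7 + (-24*22)/4 = 7 + (¼)*(-528) = 7 - 132 = -125)
Y + (-52 - 90)*88 = -125 + (-52 - 90)*88 = -125 - 142*88 = -125 - 12496 = -12621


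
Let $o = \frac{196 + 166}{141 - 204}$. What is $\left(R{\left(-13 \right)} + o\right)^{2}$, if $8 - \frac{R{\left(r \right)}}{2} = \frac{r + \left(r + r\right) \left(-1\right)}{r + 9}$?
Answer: $\frac{4456321}{15876} \approx 280.7$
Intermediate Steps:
$o = - \frac{362}{63}$ ($o = \frac{362}{-63} = 362 \left(- \frac{1}{63}\right) = - \frac{362}{63} \approx -5.746$)
$R{\left(r \right)} = 16 + \frac{2 r}{9 + r}$ ($R{\left(r \right)} = 16 - 2 \frac{r + \left(r + r\right) \left(-1\right)}{r + 9} = 16 - 2 \frac{r + 2 r \left(-1\right)}{9 + r} = 16 - 2 \frac{r - 2 r}{9 + r} = 16 - 2 \frac{\left(-1\right) r}{9 + r} = 16 - 2 \left(- \frac{r}{9 + r}\right) = 16 + \frac{2 r}{9 + r}$)
$\left(R{\left(-13 \right)} + o\right)^{2} = \left(\frac{18 \left(8 - 13\right)}{9 - 13} - \frac{362}{63}\right)^{2} = \left(18 \frac{1}{-4} \left(-5\right) - \frac{362}{63}\right)^{2} = \left(18 \left(- \frac{1}{4}\right) \left(-5\right) - \frac{362}{63}\right)^{2} = \left(\frac{45}{2} - \frac{362}{63}\right)^{2} = \left(\frac{2111}{126}\right)^{2} = \frac{4456321}{15876}$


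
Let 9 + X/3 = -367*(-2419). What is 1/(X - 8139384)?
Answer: -1/5476092 ≈ -1.8261e-7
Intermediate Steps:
X = 2663292 (X = -27 + 3*(-367*(-2419)) = -27 + 3*887773 = -27 + 2663319 = 2663292)
1/(X - 8139384) = 1/(2663292 - 8139384) = 1/(-5476092) = -1/5476092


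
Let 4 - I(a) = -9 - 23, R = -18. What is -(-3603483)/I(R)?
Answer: 400387/4 ≈ 1.0010e+5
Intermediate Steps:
I(a) = 36 (I(a) = 4 - (-9 - 23) = 4 - 1*(-32) = 4 + 32 = 36)
-(-3603483)/I(R) = -(-3603483)/36 = -741*(-1621/12) = 400387/4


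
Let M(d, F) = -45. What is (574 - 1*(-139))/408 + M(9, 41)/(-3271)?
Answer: 2350583/1334568 ≈ 1.7613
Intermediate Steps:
(574 - 1*(-139))/408 + M(9, 41)/(-3271) = (574 - 1*(-139))/408 - 45/(-3271) = (574 + 139)*(1/408) - 45*(-1/3271) = 713*(1/408) + 45/3271 = 713/408 + 45/3271 = 2350583/1334568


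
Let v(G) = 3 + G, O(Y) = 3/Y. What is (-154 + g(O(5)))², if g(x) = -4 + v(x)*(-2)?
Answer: 682276/25 ≈ 27291.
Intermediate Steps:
g(x) = -10 - 2*x (g(x) = -4 + (3 + x)*(-2) = -4 + (-6 - 2*x) = -10 - 2*x)
(-154 + g(O(5)))² = (-154 + (-10 - 6/5))² = (-154 - 56/5)² = (-826/5)² = 682276/25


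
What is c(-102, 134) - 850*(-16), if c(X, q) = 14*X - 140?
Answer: 12032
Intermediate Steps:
c(X, q) = -140 + 14*X
c(-102, 134) - 850*(-16) = (-140 + 14*(-102)) - 850*(-16) = (-140 - 1428) - 1*(-13600) = -1568 + 13600 = 12032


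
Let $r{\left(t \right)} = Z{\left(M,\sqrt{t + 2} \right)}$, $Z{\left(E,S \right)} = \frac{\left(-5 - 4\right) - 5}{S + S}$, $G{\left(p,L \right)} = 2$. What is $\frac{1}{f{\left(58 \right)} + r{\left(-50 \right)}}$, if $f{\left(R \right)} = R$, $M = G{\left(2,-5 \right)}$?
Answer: $\frac{2784}{161521} - \frac{28 i \sqrt{3}}{161521} \approx 0.017236 - 0.00030025 i$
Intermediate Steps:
$M = 2$
$Z{\left(E,S \right)} = - \frac{7}{S}$ ($Z{\left(E,S \right)} = \frac{\left(-5 - 4\right) - 5}{2 S} = \left(-9 - 5\right) \frac{1}{2 S} = - 14 \frac{1}{2 S} = - \frac{7}{S}$)
$r{\left(t \right)} = - \frac{7}{\sqrt{2 + t}}$ ($r{\left(t \right)} = - \frac{7}{\sqrt{t + 2}} = - \frac{7}{\sqrt{2 + t}}$)
$\frac{1}{f{\left(58 \right)} + r{\left(-50 \right)}} = \frac{1}{58 - \frac{7}{\sqrt{2 - 50}}} = \frac{1}{58 - \frac{7}{4 i \sqrt{3}}} = \frac{1}{58 - 7 \left(- \frac{i \sqrt{3}}{12}\right)} = \frac{1}{58 + \frac{7 i \sqrt{3}}{12}}$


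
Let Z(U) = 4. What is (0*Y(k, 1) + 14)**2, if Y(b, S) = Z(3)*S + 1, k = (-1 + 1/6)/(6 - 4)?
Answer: 196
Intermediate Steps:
k = -5/12 (k = (-1 + 1/6)/2 = -5/6*1/2 = -5/12 ≈ -0.41667)
Y(b, S) = 1 + 4*S (Y(b, S) = 4*S + 1 = 1 + 4*S)
(0*Y(k, 1) + 14)**2 = (0*(1 + 4*1) + 14)**2 = (0*(1 + 4) + 14)**2 = (0*5 + 14)**2 = (0 + 14)**2 = 14**2 = 196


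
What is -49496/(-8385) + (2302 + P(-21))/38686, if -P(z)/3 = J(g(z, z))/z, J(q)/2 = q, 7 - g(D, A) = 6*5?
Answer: 6769172986/1135337385 ≈ 5.9623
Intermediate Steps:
g(D, A) = -23 (g(D, A) = 7 - 6*5 = 7 - 1*30 = 7 - 30 = -23)
J(q) = 2*q
P(z) = 138/z (P(z) = -3*2*(-23)/z = -(-138)/z = 138/z)
-49496/(-8385) + (2302 + P(-21))/38686 = -49496/(-8385) + (2302 + 138/(-21))/38686 = -49496*(-1/8385) + (2302 + 138*(-1/21))*(1/38686) = 49496/8385 + (2302 - 46/7)*(1/38686) = 49496/8385 + (16068/7)*(1/38686) = 49496/8385 + 8034/135401 = 6769172986/1135337385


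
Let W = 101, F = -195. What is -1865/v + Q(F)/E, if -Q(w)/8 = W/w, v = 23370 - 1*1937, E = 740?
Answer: -62950409/773195475 ≈ -0.081416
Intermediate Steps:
v = 21433 (v = 23370 - 1937 = 21433)
Q(w) = -808/w
-1865/v + Q(F)/E = -1865/21433 - 808/(-195)/740 = -1865*1/21433 - 808*(-1/195)*(1/740) = -1865/21433 + (808/195)*(1/740) = -1865/21433 + 202/36075 = -62950409/773195475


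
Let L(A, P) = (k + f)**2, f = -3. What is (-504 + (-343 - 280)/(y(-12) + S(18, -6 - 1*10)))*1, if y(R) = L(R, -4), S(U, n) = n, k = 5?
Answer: -5425/12 ≈ -452.08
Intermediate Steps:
L(A, P) = 4 (L(A, P) = (5 - 3)**2 = 2**2 = 4)
y(R) = 4
(-504 + (-343 - 280)/(y(-12) + S(18, -6 - 1*10)))*1 = (-504 + (-343 - 280)/(4 + (-6 - 1*10)))*1 = (-504 - 623/(4 + (-6 - 10)))*1 = (-504 - 623/(4 - 16))*1 = (-504 - 623/(-12))*1 = (-504 - 623*(-1/12))*1 = (-504 + 623/12)*1 = -5425/12*1 = -5425/12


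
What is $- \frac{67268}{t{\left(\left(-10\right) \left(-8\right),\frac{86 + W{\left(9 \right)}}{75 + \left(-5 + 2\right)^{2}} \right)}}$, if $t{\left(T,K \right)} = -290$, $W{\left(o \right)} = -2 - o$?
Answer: $\frac{33634}{145} \approx 231.96$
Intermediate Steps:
$- \frac{67268}{t{\left(\left(-10\right) \left(-8\right),\frac{86 + W{\left(9 \right)}}{75 + \left(-5 + 2\right)^{2}} \right)}} = - \frac{67268}{-290} = \left(-67268\right) \left(- \frac{1}{290}\right) = \frac{33634}{145}$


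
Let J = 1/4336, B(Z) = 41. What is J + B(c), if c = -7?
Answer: 177777/4336 ≈ 41.000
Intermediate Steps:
J = 1/4336 ≈ 0.00023063
J + B(c) = 1/4336 + 41 = 177777/4336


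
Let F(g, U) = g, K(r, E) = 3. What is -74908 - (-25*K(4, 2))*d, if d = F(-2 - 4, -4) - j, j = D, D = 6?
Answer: -75808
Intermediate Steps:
j = 6
d = -12 (d = (-2 - 4) - 1*6 = -6 - 6 = -12)
-74908 - (-25*K(4, 2))*d = -74908 - (-25*3)*(-12) = -74908 - (-75)*(-12) = -74908 - 1*900 = -74908 - 900 = -75808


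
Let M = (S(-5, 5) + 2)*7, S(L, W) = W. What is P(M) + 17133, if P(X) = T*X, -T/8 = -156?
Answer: 78285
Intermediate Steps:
T = 1248 (T = -8*(-156) = 1248)
M = 49 (M = (5 + 2)*7 = 7*7 = 49)
P(X) = 1248*X
P(M) + 17133 = 1248*49 + 17133 = 61152 + 17133 = 78285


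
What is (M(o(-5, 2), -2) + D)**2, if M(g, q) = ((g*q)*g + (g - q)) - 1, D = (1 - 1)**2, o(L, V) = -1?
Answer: 4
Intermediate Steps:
D = 0 (D = 0**2 = 0)
M(g, q) = -1 + g - q + q*g**2 (M(g, q) = (q*g**2 + (g - q)) - 1 = (g - q + q*g**2) - 1 = -1 + g - q + q*g**2)
(M(o(-5, 2), -2) + D)**2 = ((-1 - 1 - 1*(-2) - 2*(-1)**2) + 0)**2 = ((-1 - 1 + 2 - 2*1) + 0)**2 = ((-1 - 1 + 2 - 2) + 0)**2 = (-2 + 0)**2 = (-2)**2 = 4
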